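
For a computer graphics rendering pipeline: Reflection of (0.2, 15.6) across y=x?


Reflection over y=x: (x,y) -> (y,x)
(0.2, 15.6) -> (15.6, 0.2)

(15.6, 0.2)


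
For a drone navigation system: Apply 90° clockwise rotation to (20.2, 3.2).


90° CW: (x,y) -> (y, -x)
(20.2,3.2) -> (3.2, -20.2)

(3.2, -20.2)


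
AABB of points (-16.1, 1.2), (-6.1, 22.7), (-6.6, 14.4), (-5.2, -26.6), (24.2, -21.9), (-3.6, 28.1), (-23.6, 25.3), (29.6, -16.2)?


x range: [-23.6, 29.6]
y range: [-26.6, 28.1]
Bounding box: (-23.6,-26.6) to (29.6,28.1)

(-23.6,-26.6) to (29.6,28.1)


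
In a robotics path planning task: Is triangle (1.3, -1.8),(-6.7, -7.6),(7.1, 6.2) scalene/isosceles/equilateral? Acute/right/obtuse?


Side lengths squared: AB^2=97.64, BC^2=380.88, CA^2=97.64
Sorted: [97.64, 97.64, 380.88]
By sides: Isosceles, By angles: Obtuse

Isosceles, Obtuse


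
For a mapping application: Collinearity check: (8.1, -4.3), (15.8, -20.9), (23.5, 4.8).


Cross product: (15.8-8.1)*(4.8-(-4.3)) - ((-20.9)-(-4.3))*(23.5-8.1)
= 325.71

No, not collinear


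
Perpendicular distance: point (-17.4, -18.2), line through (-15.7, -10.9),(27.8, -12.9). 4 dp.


|cross product| = 320.95
|line direction| = sqrt(1896.25) = 43.546
Distance = 320.95/sqrt(1896.25) = 7.3704

7.3704


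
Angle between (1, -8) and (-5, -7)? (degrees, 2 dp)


u.v = 51, |u| = sqrt(65) = 8.0623, |v| = sqrt(74) = 8.6023
cos(theta) = u.v/(|u||v|) = 51/sqrt(4810) = 0.735356
theta = acos(0.735356) = 42.66 degrees

42.66 degrees


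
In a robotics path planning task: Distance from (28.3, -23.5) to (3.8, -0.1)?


dx=-24.5, dy=23.4
d^2 = (-24.5)^2 + 23.4^2 = 1147.81
d = sqrt(1147.81) = 33.8793

33.8793


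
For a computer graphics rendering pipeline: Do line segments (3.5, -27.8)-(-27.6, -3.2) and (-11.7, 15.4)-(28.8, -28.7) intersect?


Cross products: d1=-1079.28, d2=-1454.49, d3=-969.6, d4=-594.39
d1*d2 < 0 and d3*d4 < 0? no

No, they don't intersect


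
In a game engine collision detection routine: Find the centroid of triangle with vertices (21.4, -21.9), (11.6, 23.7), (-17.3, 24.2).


Centroid = ((x_A+x_B+x_C)/3, (y_A+y_B+y_C)/3)
= ((21.4+11.6+(-17.3))/3, ((-21.9)+23.7+24.2)/3)
= (5.2333, 8.6667)

(5.2333, 8.6667)


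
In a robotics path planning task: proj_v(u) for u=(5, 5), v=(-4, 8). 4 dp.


u.v = 20, |v| = sqrt(80) = 8.9443
Scalar projection = u.v / |v| = 20 / sqrt(80) = 2.2361

2.2361


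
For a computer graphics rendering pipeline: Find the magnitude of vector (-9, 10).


|u| = sqrt((-9)^2 + 10^2) = sqrt(181) = 13.4536

13.4536


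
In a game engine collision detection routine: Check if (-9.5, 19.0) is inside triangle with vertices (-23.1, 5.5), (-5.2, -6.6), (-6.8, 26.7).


Cross products: AB x AP = 406.21, BC x BP = 102.23, CA x CP = 68.27
All same sign? yes

Yes, inside


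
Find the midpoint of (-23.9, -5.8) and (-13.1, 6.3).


M = (((-23.9)+(-13.1))/2, ((-5.8)+6.3)/2)
= (-18.5, 0.25)

(-18.5, 0.25)


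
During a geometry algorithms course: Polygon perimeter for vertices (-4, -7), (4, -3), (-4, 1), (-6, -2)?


Sides: (-4, -7)->(4, -3): sqrt(80) = 8.944272, (4, -3)->(-4, 1): sqrt(80) = 8.944272, (-4, 1)->(-6, -2): sqrt(13) = 3.605551, (-6, -2)->(-4, -7): sqrt(29) = 5.385165
Sum = 26.87926
Perimeter = 26.8793

26.8793


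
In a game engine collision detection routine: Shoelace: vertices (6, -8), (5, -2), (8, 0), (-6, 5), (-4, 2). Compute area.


Shoelace sum: (6*(-2) - 5*(-8)) + (5*0 - 8*(-2)) + (8*5 - (-6)*0) + ((-6)*2 - (-4)*5) + ((-4)*(-8) - 6*2)
= 112
Area = |112|/2 = 56

56


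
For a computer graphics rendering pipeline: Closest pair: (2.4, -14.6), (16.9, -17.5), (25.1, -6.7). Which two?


d(P0,P1) = 14.7872, d(P0,P2) = 24.0354, d(P1,P2) = 13.5602
Closest: P1 and P2

Closest pair: (16.9, -17.5) and (25.1, -6.7), distance = 13.5602


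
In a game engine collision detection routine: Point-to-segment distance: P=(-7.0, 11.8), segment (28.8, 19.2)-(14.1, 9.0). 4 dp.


Project P onto AB: t = 1 (clamped to [0,1])
Closest point on segment: (14.1, 9)
Distance: 21.285

21.285


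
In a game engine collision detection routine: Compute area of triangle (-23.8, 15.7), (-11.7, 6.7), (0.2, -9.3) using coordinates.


Area = |x_A(y_B-y_C) + x_B(y_C-y_A) + x_C(y_A-y_B)|/2
= |(-380.8) + 292.5 + 1.8|/2
= 86.5/2 = 43.25

43.25


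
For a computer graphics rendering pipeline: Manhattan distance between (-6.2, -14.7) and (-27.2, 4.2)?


|(-6.2)-(-27.2)| + |(-14.7)-4.2| = 21 + 18.9 = 39.9

39.9


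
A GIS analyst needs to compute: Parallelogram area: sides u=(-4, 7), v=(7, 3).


|u x v| = |(-4)*3 - 7*7|
= |(-12) - 49| = 61

61


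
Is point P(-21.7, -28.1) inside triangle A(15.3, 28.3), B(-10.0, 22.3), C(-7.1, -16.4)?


Cross products: AB x AP = 1204.92, BC x BP = -598.95, CA x CP = 390.54
All same sign? no

No, outside


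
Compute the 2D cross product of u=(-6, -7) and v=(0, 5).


u x v = u_x*v_y - u_y*v_x = (-6)*5 - (-7)*0
= (-30) - 0 = -30

-30


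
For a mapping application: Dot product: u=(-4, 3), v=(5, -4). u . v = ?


u . v = u_x*v_x + u_y*v_y = (-4)*5 + 3*(-4)
= (-20) + (-12) = -32

-32


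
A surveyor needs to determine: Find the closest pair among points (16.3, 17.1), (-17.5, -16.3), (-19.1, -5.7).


d(P0,P1) = 47.5184, d(P0,P2) = 42.107, d(P1,P2) = 10.7201
Closest: P1 and P2

Closest pair: (-17.5, -16.3) and (-19.1, -5.7), distance = 10.7201


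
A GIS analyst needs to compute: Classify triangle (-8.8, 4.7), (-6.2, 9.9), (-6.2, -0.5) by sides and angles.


Side lengths squared: AB^2=33.8, BC^2=108.16, CA^2=33.8
Sorted: [33.8, 33.8, 108.16]
By sides: Isosceles, By angles: Obtuse

Isosceles, Obtuse


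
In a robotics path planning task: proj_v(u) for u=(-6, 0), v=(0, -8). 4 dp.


u.v = 0, |v| = sqrt(64) = 8
Scalar projection = u.v / |v| = 0 / sqrt(64) = 0

0


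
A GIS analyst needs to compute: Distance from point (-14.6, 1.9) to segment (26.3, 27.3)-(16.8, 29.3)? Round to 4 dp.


Project P onto AB: t = 1 (clamped to [0,1])
Closest point on segment: (16.8, 29.3)
Distance: 41.674

41.674


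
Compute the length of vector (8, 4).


|u| = sqrt(8^2 + 4^2) = sqrt(80) = 8.9443

8.9443


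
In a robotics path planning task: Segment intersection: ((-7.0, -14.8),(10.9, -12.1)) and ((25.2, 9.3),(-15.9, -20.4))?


Cross products: d1=34.17, d2=454.83, d3=344.45, d4=-76.21
d1*d2 < 0 and d3*d4 < 0? no

No, they don't intersect


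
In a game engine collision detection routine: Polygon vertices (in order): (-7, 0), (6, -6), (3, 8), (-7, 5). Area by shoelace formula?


Shoelace sum: ((-7)*(-6) - 6*0) + (6*8 - 3*(-6)) + (3*5 - (-7)*8) + ((-7)*0 - (-7)*5)
= 214
Area = |214|/2 = 107

107


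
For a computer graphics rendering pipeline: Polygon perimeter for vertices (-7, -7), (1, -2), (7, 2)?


Sides: (-7, -7)->(1, -2): sqrt(89) = 9.433981, (1, -2)->(7, 2): sqrt(52) = 7.211103, (7, 2)->(-7, -7): sqrt(277) = 16.643317
Sum = 33.288401
Perimeter = 33.2884

33.2884


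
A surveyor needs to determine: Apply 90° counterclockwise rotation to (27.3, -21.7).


90° CCW: (x,y) -> (-y, x)
(27.3,-21.7) -> (21.7, 27.3)

(21.7, 27.3)


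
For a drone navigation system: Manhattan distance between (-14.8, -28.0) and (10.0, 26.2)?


|(-14.8)-10| + |(-28)-26.2| = 24.8 + 54.2 = 79

79


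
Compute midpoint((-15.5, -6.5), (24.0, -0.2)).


M = (((-15.5)+24)/2, ((-6.5)+(-0.2))/2)
= (4.25, -3.35)

(4.25, -3.35)


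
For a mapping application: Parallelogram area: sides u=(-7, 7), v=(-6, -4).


|u x v| = |(-7)*(-4) - 7*(-6)|
= |28 - (-42)| = 70

70


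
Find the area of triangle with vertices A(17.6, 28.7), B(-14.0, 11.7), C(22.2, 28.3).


Area = |x_A(y_B-y_C) + x_B(y_C-y_A) + x_C(y_A-y_B)|/2
= |(-292.16) + 5.6 + 377.4|/2
= 90.84/2 = 45.42

45.42


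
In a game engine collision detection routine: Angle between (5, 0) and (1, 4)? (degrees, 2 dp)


u.v = 5, |u| = sqrt(25) = 5, |v| = sqrt(17) = 4.1231
cos(theta) = u.v/(|u||v|) = 5/sqrt(425) = 0.242536
theta = acos(0.242536) = 75.96 degrees

75.96 degrees


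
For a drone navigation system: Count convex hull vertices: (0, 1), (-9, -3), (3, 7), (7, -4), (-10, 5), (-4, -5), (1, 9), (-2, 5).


Convex hull vertices (CCW): (-10, 5), (-9, -3), (-4, -5), (7, -4), (3, 7), (1, 9)
Count = 6

6


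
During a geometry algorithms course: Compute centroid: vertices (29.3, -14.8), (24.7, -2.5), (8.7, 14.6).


Centroid = ((x_A+x_B+x_C)/3, (y_A+y_B+y_C)/3)
= ((29.3+24.7+8.7)/3, ((-14.8)+(-2.5)+14.6)/3)
= (20.9, -0.9)

(20.9, -0.9)


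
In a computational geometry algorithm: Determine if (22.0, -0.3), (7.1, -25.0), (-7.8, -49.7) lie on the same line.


Cross product: (7.1-22)*((-49.7)-(-0.3)) - ((-25)-(-0.3))*((-7.8)-22)
= 0

Yes, collinear


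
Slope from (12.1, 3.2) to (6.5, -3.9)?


slope = (y2-y1)/(x2-x1) = ((-3.9)-3.2)/(6.5-12.1) = (-7.1)/(-5.6) = 1.2679

1.2679


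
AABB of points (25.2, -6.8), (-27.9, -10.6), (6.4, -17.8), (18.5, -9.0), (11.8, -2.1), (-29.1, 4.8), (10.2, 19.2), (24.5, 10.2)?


x range: [-29.1, 25.2]
y range: [-17.8, 19.2]
Bounding box: (-29.1,-17.8) to (25.2,19.2)

(-29.1,-17.8) to (25.2,19.2)


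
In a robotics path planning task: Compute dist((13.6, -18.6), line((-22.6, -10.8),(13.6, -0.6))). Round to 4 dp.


|cross product| = 651.6
|line direction| = sqrt(1414.48) = 37.6096
Distance = 651.6/sqrt(1414.48) = 17.3254

17.3254


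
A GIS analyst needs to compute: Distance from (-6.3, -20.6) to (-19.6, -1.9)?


dx=-13.3, dy=18.7
d^2 = (-13.3)^2 + 18.7^2 = 526.58
d = sqrt(526.58) = 22.9473

22.9473


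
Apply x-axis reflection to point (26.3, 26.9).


Reflection over x-axis: (x,y) -> (x,-y)
(26.3, 26.9) -> (26.3, -26.9)

(26.3, -26.9)


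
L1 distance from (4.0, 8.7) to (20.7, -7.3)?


|4-20.7| + |8.7-(-7.3)| = 16.7 + 16 = 32.7

32.7


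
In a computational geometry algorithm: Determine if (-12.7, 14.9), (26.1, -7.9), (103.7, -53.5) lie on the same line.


Cross product: (26.1-(-12.7))*((-53.5)-14.9) - ((-7.9)-14.9)*(103.7-(-12.7))
= 0

Yes, collinear


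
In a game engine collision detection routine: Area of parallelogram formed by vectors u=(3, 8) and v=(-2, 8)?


|u x v| = |3*8 - 8*(-2)|
= |24 - (-16)| = 40

40


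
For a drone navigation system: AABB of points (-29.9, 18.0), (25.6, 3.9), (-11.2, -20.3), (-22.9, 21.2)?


x range: [-29.9, 25.6]
y range: [-20.3, 21.2]
Bounding box: (-29.9,-20.3) to (25.6,21.2)

(-29.9,-20.3) to (25.6,21.2)


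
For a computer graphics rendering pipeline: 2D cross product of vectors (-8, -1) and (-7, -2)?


u x v = u_x*v_y - u_y*v_x = (-8)*(-2) - (-1)*(-7)
= 16 - 7 = 9

9


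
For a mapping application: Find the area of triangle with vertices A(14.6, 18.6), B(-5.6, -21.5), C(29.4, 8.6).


Area = |x_A(y_B-y_C) + x_B(y_C-y_A) + x_C(y_A-y_B)|/2
= |(-439.46) + 56 + 1178.94|/2
= 795.48/2 = 397.74

397.74


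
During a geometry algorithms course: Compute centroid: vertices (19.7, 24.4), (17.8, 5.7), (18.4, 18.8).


Centroid = ((x_A+x_B+x_C)/3, (y_A+y_B+y_C)/3)
= ((19.7+17.8+18.4)/3, (24.4+5.7+18.8)/3)
= (18.6333, 16.3)

(18.6333, 16.3)


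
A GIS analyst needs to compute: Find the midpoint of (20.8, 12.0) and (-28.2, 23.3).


M = ((20.8+(-28.2))/2, (12+23.3)/2)
= (-3.7, 17.65)

(-3.7, 17.65)


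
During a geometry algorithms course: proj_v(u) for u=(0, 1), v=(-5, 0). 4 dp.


u.v = 0, |v| = sqrt(25) = 5
Scalar projection = u.v / |v| = 0 / sqrt(25) = 0

0


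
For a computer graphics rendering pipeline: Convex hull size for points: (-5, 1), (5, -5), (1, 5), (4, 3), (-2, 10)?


Convex hull vertices (CCW): (-5, 1), (5, -5), (4, 3), (-2, 10)
Count = 4

4


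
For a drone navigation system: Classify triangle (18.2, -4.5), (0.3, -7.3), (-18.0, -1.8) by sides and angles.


Side lengths squared: AB^2=328.25, BC^2=365.14, CA^2=1317.73
Sorted: [328.25, 365.14, 1317.73]
By sides: Scalene, By angles: Obtuse

Scalene, Obtuse


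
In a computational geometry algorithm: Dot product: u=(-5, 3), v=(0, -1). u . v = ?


u . v = u_x*v_x + u_y*v_y = (-5)*0 + 3*(-1)
= 0 + (-3) = -3

-3


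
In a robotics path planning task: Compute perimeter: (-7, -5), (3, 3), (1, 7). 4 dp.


Sides: (-7, -5)->(3, 3): sqrt(164) = 12.806248, (3, 3)->(1, 7): sqrt(20) = 4.472136, (1, 7)->(-7, -5): sqrt(208) = 14.422205
Sum = 31.700589
Perimeter = 31.7006

31.7006


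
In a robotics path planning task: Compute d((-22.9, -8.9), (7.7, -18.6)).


dx=30.6, dy=-9.7
d^2 = 30.6^2 + (-9.7)^2 = 1030.45
d = sqrt(1030.45) = 32.1006

32.1006


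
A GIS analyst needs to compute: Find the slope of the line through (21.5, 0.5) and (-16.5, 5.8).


slope = (y2-y1)/(x2-x1) = (5.8-0.5)/((-16.5)-21.5) = 5.3/(-38) = -0.1395

-0.1395


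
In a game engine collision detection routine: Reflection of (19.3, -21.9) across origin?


Reflection over origin: (x,y) -> (-x,-y)
(19.3, -21.9) -> (-19.3, 21.9)

(-19.3, 21.9)


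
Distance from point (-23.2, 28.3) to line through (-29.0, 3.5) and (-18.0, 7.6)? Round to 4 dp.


|cross product| = 249.02
|line direction| = sqrt(137.81) = 11.7393
Distance = 249.02/sqrt(137.81) = 21.2126

21.2126


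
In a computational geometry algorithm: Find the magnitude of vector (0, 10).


|u| = sqrt(0^2 + 10^2) = sqrt(100) = 10

10


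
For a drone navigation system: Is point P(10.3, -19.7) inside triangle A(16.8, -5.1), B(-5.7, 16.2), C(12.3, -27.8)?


Cross products: AB x AP = 466.95, BC x BP = 57.8, CA x CP = 81.85
All same sign? yes

Yes, inside


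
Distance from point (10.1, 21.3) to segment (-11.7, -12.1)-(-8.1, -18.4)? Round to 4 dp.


Project P onto AB: t = 0 (clamped to [0,1])
Closest point on segment: (-11.7, -12.1)
Distance: 39.8848

39.8848


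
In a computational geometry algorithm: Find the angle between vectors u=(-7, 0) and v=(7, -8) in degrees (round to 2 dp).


u.v = -49, |u| = sqrt(49) = 7, |v| = sqrt(113) = 10.6301
cos(theta) = u.v/(|u||v|) = -49/sqrt(5537) = -0.658505
theta = acos(-0.658505) = 131.19 degrees

131.19 degrees


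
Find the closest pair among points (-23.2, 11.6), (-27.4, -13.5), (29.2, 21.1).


d(P0,P1) = 25.449, d(P0,P2) = 53.2542, d(P1,P2) = 66.3379
Closest: P0 and P1

Closest pair: (-23.2, 11.6) and (-27.4, -13.5), distance = 25.449


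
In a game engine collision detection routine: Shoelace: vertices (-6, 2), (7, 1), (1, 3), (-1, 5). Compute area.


Shoelace sum: ((-6)*1 - 7*2) + (7*3 - 1*1) + (1*5 - (-1)*3) + ((-1)*2 - (-6)*5)
= 36
Area = |36|/2 = 18

18


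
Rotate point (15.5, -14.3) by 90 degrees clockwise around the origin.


90° CW: (x,y) -> (y, -x)
(15.5,-14.3) -> (-14.3, -15.5)

(-14.3, -15.5)


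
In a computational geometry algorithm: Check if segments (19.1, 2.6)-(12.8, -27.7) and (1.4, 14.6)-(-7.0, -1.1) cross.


Cross products: d1=378.69, d2=534.3, d3=-611.91, d4=-767.52
d1*d2 < 0 and d3*d4 < 0? no

No, they don't intersect


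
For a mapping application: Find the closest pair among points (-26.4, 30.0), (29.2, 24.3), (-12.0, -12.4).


d(P0,P1) = 55.8914, d(P0,P2) = 44.7786, d(P1,P2) = 55.1754
Closest: P0 and P2

Closest pair: (-26.4, 30.0) and (-12.0, -12.4), distance = 44.7786


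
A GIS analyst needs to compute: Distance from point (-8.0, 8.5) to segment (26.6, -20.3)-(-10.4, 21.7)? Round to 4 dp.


Project P onto AB: t = 0.7947 (clamped to [0,1])
Closest point on segment: (-2.804, 13.0775)
Distance: 6.9247

6.9247


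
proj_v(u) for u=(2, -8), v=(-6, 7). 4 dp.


u.v = -68, |v| = sqrt(85) = 9.2195
Scalar projection = u.v / |v| = -68 / sqrt(85) = -7.3756

-7.3756


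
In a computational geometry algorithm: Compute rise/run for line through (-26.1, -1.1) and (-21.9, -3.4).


slope = (y2-y1)/(x2-x1) = ((-3.4)-(-1.1))/((-21.9)-(-26.1)) = (-2.3)/4.2 = -0.5476

-0.5476


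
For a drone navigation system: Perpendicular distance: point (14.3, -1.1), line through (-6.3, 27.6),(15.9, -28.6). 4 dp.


|cross product| = 520.58
|line direction| = sqrt(3651.28) = 60.4258
Distance = 520.58/sqrt(3651.28) = 8.6152

8.6152


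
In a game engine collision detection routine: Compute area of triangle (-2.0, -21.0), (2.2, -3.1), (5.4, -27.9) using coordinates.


Area = |x_A(y_B-y_C) + x_B(y_C-y_A) + x_C(y_A-y_B)|/2
= |(-49.6) + (-15.18) + (-96.66)|/2
= 161.44/2 = 80.72

80.72


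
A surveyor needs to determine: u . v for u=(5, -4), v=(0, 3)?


u . v = u_x*v_x + u_y*v_y = 5*0 + (-4)*3
= 0 + (-12) = -12

-12


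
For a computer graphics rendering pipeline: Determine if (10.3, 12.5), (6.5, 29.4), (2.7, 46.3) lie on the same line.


Cross product: (6.5-10.3)*(46.3-12.5) - (29.4-12.5)*(2.7-10.3)
= 0

Yes, collinear


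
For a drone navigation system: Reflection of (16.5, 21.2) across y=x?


Reflection over y=x: (x,y) -> (y,x)
(16.5, 21.2) -> (21.2, 16.5)

(21.2, 16.5)


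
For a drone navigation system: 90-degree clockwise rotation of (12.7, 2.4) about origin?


90° CW: (x,y) -> (y, -x)
(12.7,2.4) -> (2.4, -12.7)

(2.4, -12.7)


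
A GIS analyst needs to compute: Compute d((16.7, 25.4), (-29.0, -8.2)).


dx=-45.7, dy=-33.6
d^2 = (-45.7)^2 + (-33.6)^2 = 3217.45
d = sqrt(3217.45) = 56.7226

56.7226


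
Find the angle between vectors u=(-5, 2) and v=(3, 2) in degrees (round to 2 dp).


u.v = -11, |u| = sqrt(29) = 5.3852, |v| = sqrt(13) = 3.6056
cos(theta) = u.v/(|u||v|) = -11/sqrt(377) = -0.566529
theta = acos(-0.566529) = 124.51 degrees

124.51 degrees


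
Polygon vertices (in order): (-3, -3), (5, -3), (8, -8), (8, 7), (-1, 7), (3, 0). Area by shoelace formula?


Shoelace sum: ((-3)*(-3) - 5*(-3)) + (5*(-8) - 8*(-3)) + (8*7 - 8*(-8)) + (8*7 - (-1)*7) + ((-1)*0 - 3*7) + (3*(-3) - (-3)*0)
= 161
Area = |161|/2 = 80.5

80.5


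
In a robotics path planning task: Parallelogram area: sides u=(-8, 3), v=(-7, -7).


|u x v| = |(-8)*(-7) - 3*(-7)|
= |56 - (-21)| = 77

77


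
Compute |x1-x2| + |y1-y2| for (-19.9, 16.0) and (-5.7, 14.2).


|(-19.9)-(-5.7)| + |16-14.2| = 14.2 + 1.8 = 16

16


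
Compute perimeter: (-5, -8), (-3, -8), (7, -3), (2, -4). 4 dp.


Sides: (-5, -8)->(-3, -8): sqrt(4) = 2, (-3, -8)->(7, -3): sqrt(125) = 11.18034, (7, -3)->(2, -4): sqrt(26) = 5.09902, (2, -4)->(-5, -8): sqrt(65) = 8.062258
Sum = 26.341618
Perimeter = 26.3416

26.3416


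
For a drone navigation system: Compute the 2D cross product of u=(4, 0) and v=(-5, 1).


u x v = u_x*v_y - u_y*v_x = 4*1 - 0*(-5)
= 4 - 0 = 4

4


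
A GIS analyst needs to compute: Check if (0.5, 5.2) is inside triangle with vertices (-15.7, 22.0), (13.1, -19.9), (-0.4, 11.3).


Cross products: AB x AP = 194.94, BC x BP = 54.27, CA x CP = 83.7
All same sign? yes

Yes, inside


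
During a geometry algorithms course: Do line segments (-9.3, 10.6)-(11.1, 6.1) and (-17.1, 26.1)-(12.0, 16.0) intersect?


Cross products: d1=-372.27, d2=-297.18, d3=281.1, d4=206.01
d1*d2 < 0 and d3*d4 < 0? no

No, they don't intersect


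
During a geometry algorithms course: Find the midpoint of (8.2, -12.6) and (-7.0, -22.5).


M = ((8.2+(-7))/2, ((-12.6)+(-22.5))/2)
= (0.6, -17.55)

(0.6, -17.55)


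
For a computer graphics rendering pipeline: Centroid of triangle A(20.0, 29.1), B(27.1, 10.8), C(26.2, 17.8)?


Centroid = ((x_A+x_B+x_C)/3, (y_A+y_B+y_C)/3)
= ((20+27.1+26.2)/3, (29.1+10.8+17.8)/3)
= (24.4333, 19.2333)

(24.4333, 19.2333)


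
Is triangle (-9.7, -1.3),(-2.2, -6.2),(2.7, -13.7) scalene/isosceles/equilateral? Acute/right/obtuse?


Side lengths squared: AB^2=80.26, BC^2=80.26, CA^2=307.52
Sorted: [80.26, 80.26, 307.52]
By sides: Isosceles, By angles: Obtuse

Isosceles, Obtuse


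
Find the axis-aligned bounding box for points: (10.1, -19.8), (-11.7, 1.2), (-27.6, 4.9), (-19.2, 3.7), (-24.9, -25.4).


x range: [-27.6, 10.1]
y range: [-25.4, 4.9]
Bounding box: (-27.6,-25.4) to (10.1,4.9)

(-27.6,-25.4) to (10.1,4.9)


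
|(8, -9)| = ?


|u| = sqrt(8^2 + (-9)^2) = sqrt(145) = 12.0416

12.0416


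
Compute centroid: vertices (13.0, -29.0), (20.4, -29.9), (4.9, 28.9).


Centroid = ((x_A+x_B+x_C)/3, (y_A+y_B+y_C)/3)
= ((13+20.4+4.9)/3, ((-29)+(-29.9)+28.9)/3)
= (12.7667, -10)

(12.7667, -10)


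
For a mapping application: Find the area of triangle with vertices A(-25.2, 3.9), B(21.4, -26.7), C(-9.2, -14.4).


Area = |x_A(y_B-y_C) + x_B(y_C-y_A) + x_C(y_A-y_B)|/2
= |309.96 + (-391.62) + (-281.52)|/2
= 363.18/2 = 181.59

181.59


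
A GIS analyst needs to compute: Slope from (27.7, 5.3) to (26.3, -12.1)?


slope = (y2-y1)/(x2-x1) = ((-12.1)-5.3)/(26.3-27.7) = (-17.4)/(-1.4) = 12.4286

12.4286


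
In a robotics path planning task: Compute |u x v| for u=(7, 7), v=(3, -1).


|u x v| = |7*(-1) - 7*3|
= |(-7) - 21| = 28

28


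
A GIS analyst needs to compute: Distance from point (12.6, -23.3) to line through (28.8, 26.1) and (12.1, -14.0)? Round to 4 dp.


|cross product| = 175.36
|line direction| = sqrt(1886.9) = 43.4385
Distance = 175.36/sqrt(1886.9) = 4.037

4.037


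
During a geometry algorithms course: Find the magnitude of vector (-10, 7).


|u| = sqrt((-10)^2 + 7^2) = sqrt(149) = 12.2066

12.2066


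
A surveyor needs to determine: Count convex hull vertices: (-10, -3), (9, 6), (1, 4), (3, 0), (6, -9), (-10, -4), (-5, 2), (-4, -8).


Convex hull vertices (CCW): (-10, -4), (-4, -8), (6, -9), (9, 6), (1, 4), (-5, 2), (-10, -3)
Count = 7

7


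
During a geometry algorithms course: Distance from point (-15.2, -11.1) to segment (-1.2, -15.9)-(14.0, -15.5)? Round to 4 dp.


Project P onto AB: t = 0 (clamped to [0,1])
Closest point on segment: (-1.2, -15.9)
Distance: 14.8

14.8


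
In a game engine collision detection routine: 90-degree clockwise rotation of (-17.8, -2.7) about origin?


90° CW: (x,y) -> (y, -x)
(-17.8,-2.7) -> (-2.7, 17.8)

(-2.7, 17.8)


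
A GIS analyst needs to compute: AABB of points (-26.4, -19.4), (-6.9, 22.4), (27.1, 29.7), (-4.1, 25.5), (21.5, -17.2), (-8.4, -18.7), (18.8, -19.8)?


x range: [-26.4, 27.1]
y range: [-19.8, 29.7]
Bounding box: (-26.4,-19.8) to (27.1,29.7)

(-26.4,-19.8) to (27.1,29.7)


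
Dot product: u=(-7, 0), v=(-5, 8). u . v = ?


u . v = u_x*v_x + u_y*v_y = (-7)*(-5) + 0*8
= 35 + 0 = 35

35


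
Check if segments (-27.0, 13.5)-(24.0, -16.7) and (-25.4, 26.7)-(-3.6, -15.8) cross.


Cross products: d1=-355.76, d2=1153.38, d3=721.52, d4=-787.62
d1*d2 < 0 and d3*d4 < 0? yes

Yes, they intersect


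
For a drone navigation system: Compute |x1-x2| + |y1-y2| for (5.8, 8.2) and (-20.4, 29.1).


|5.8-(-20.4)| + |8.2-29.1| = 26.2 + 20.9 = 47.1

47.1


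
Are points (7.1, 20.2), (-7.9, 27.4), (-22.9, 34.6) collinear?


Cross product: ((-7.9)-7.1)*(34.6-20.2) - (27.4-20.2)*((-22.9)-7.1)
= 0

Yes, collinear


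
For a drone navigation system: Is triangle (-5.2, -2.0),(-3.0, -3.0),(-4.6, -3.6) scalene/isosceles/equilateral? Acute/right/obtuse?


Side lengths squared: AB^2=5.84, BC^2=2.92, CA^2=2.92
Sorted: [2.92, 2.92, 5.84]
By sides: Isosceles, By angles: Right

Isosceles, Right


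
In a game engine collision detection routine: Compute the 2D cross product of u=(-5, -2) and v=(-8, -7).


u x v = u_x*v_y - u_y*v_x = (-5)*(-7) - (-2)*(-8)
= 35 - 16 = 19

19


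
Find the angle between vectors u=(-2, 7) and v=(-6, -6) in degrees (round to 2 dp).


u.v = -30, |u| = sqrt(53) = 7.2801, |v| = sqrt(72) = 8.4853
cos(theta) = u.v/(|u||v|) = -30/sqrt(3816) = -0.485643
theta = acos(-0.485643) = 119.05 degrees

119.05 degrees


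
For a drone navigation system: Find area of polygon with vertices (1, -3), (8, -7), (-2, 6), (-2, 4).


Shoelace sum: (1*(-7) - 8*(-3)) + (8*6 - (-2)*(-7)) + ((-2)*4 - (-2)*6) + ((-2)*(-3) - 1*4)
= 57
Area = |57|/2 = 28.5

28.5


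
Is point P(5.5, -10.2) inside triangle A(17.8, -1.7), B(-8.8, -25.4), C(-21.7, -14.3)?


Cross products: AB x AP = -65.41, BC x BP = -354.81, CA x CP = -180.77
All same sign? yes

Yes, inside


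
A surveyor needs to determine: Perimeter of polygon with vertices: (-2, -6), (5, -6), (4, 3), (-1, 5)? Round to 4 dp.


Sides: (-2, -6)->(5, -6): sqrt(49) = 7, (5, -6)->(4, 3): sqrt(82) = 9.055385, (4, 3)->(-1, 5): sqrt(29) = 5.385165, (-1, 5)->(-2, -6): sqrt(122) = 11.045361
Sum = 32.485911
Perimeter = 32.4859

32.4859


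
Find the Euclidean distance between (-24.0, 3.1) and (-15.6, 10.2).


dx=8.4, dy=7.1
d^2 = 8.4^2 + 7.1^2 = 120.97
d = sqrt(120.97) = 10.9986

10.9986


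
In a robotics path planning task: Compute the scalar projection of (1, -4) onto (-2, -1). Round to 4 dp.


u.v = 2, |v| = sqrt(5) = 2.2361
Scalar projection = u.v / |v| = 2 / sqrt(5) = 0.8944

0.8944


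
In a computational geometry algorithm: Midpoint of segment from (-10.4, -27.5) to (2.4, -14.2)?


M = (((-10.4)+2.4)/2, ((-27.5)+(-14.2))/2)
= (-4, -20.85)

(-4, -20.85)


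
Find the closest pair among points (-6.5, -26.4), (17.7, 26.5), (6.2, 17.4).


d(P0,P1) = 58.1726, d(P0,P2) = 45.6041, d(P1,P2) = 14.6649
Closest: P1 and P2

Closest pair: (17.7, 26.5) and (6.2, 17.4), distance = 14.6649


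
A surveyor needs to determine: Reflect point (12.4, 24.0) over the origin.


Reflection over origin: (x,y) -> (-x,-y)
(12.4, 24) -> (-12.4, -24)

(-12.4, -24)


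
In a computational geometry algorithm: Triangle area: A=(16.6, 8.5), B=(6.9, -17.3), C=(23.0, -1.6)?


Area = |x_A(y_B-y_C) + x_B(y_C-y_A) + x_C(y_A-y_B)|/2
= |(-260.62) + (-69.69) + 593.4|/2
= 263.09/2 = 131.545

131.545


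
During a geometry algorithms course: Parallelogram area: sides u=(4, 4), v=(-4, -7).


|u x v| = |4*(-7) - 4*(-4)|
= |(-28) - (-16)| = 12

12


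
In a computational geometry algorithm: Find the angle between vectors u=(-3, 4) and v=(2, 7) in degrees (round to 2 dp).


u.v = 22, |u| = sqrt(25) = 5, |v| = sqrt(53) = 7.2801
cos(theta) = u.v/(|u||v|) = 22/sqrt(1325) = 0.604386
theta = acos(0.604386) = 52.82 degrees

52.82 degrees


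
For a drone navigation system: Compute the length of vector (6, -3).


|u| = sqrt(6^2 + (-3)^2) = sqrt(45) = 6.7082

6.7082


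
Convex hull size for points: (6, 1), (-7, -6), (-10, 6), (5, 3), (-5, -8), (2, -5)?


Convex hull vertices (CCW): (-10, 6), (-7, -6), (-5, -8), (2, -5), (6, 1), (5, 3)
Count = 6

6


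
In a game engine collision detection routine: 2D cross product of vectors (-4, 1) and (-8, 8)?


u x v = u_x*v_y - u_y*v_x = (-4)*8 - 1*(-8)
= (-32) - (-8) = -24

-24


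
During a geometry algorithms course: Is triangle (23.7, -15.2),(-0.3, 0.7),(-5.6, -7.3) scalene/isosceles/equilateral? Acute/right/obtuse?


Side lengths squared: AB^2=828.81, BC^2=92.09, CA^2=920.9
Sorted: [92.09, 828.81, 920.9]
By sides: Scalene, By angles: Right

Scalene, Right


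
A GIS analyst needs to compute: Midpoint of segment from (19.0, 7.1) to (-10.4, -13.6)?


M = ((19+(-10.4))/2, (7.1+(-13.6))/2)
= (4.3, -3.25)

(4.3, -3.25)


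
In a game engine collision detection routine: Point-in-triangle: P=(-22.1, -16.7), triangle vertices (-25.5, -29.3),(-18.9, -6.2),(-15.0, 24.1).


Cross products: AB x AP = 4.62, BC x BP = 56.01, CA x CP = 49.26
All same sign? yes

Yes, inside


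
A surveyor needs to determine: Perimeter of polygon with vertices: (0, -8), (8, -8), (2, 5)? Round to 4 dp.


Sides: (0, -8)->(8, -8): sqrt(64) = 8, (8, -8)->(2, 5): sqrt(205) = 14.317821, (2, 5)->(0, -8): sqrt(173) = 13.152946
Sum = 35.470767
Perimeter = 35.4708

35.4708


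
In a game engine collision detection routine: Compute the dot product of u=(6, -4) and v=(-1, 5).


u . v = u_x*v_x + u_y*v_y = 6*(-1) + (-4)*5
= (-6) + (-20) = -26

-26


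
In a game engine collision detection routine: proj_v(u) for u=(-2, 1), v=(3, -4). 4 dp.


u.v = -10, |v| = sqrt(25) = 5
Scalar projection = u.v / |v| = -10 / sqrt(25) = -2

-2


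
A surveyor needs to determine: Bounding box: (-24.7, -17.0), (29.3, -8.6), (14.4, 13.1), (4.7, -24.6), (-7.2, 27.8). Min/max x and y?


x range: [-24.7, 29.3]
y range: [-24.6, 27.8]
Bounding box: (-24.7,-24.6) to (29.3,27.8)

(-24.7,-24.6) to (29.3,27.8)


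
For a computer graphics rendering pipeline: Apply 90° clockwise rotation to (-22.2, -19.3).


90° CW: (x,y) -> (y, -x)
(-22.2,-19.3) -> (-19.3, 22.2)

(-19.3, 22.2)


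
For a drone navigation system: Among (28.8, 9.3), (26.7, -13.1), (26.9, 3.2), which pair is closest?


d(P0,P1) = 22.4982, d(P0,P2) = 6.3891, d(P1,P2) = 16.3012
Closest: P0 and P2

Closest pair: (28.8, 9.3) and (26.9, 3.2), distance = 6.3891


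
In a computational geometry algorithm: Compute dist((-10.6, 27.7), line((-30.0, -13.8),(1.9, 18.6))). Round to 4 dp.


|cross product| = 695.29
|line direction| = sqrt(2067.37) = 45.4683
Distance = 695.29/sqrt(2067.37) = 15.2917

15.2917


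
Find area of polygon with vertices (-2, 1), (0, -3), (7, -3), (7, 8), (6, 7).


Shoelace sum: ((-2)*(-3) - 0*1) + (0*(-3) - 7*(-3)) + (7*8 - 7*(-3)) + (7*7 - 6*8) + (6*1 - (-2)*7)
= 125
Area = |125|/2 = 62.5

62.5


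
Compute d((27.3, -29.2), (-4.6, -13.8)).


dx=-31.9, dy=15.4
d^2 = (-31.9)^2 + 15.4^2 = 1254.77
d = sqrt(1254.77) = 35.4227

35.4227


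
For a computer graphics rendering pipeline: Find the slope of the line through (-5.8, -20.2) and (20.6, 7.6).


slope = (y2-y1)/(x2-x1) = (7.6-(-20.2))/(20.6-(-5.8)) = 27.8/26.4 = 1.053

1.053


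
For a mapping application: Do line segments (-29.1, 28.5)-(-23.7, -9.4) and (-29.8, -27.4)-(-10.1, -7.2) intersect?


Cross products: d1=1087.09, d2=231.38, d3=-328.39, d4=527.32
d1*d2 < 0 and d3*d4 < 0? no

No, they don't intersect


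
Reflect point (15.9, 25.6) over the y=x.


Reflection over y=x: (x,y) -> (y,x)
(15.9, 25.6) -> (25.6, 15.9)

(25.6, 15.9)


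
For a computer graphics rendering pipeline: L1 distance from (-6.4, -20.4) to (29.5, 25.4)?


|(-6.4)-29.5| + |(-20.4)-25.4| = 35.9 + 45.8 = 81.7

81.7


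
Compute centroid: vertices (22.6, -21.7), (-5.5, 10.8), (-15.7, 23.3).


Centroid = ((x_A+x_B+x_C)/3, (y_A+y_B+y_C)/3)
= ((22.6+(-5.5)+(-15.7))/3, ((-21.7)+10.8+23.3)/3)
= (0.4667, 4.1333)

(0.4667, 4.1333)


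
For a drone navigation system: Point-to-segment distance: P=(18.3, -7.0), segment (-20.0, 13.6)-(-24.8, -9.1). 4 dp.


Project P onto AB: t = 0.5271 (clamped to [0,1])
Closest point on segment: (-22.5303, 1.6337)
Distance: 41.7331

41.7331


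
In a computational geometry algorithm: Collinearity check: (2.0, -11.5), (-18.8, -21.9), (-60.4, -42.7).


Cross product: ((-18.8)-2)*((-42.7)-(-11.5)) - ((-21.9)-(-11.5))*((-60.4)-2)
= 0

Yes, collinear


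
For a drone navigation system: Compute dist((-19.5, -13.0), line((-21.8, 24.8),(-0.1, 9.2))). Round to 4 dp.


|cross product| = 784.38
|line direction| = sqrt(714.25) = 26.7255
Distance = 784.38/sqrt(714.25) = 29.3495

29.3495


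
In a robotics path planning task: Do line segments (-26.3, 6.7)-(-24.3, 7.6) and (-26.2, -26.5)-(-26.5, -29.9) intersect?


Cross products: d1=-10.3, d2=-3.77, d3=-66.49, d4=-73.02
d1*d2 < 0 and d3*d4 < 0? no

No, they don't intersect


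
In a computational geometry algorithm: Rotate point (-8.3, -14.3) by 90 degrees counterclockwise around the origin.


90° CCW: (x,y) -> (-y, x)
(-8.3,-14.3) -> (14.3, -8.3)

(14.3, -8.3)


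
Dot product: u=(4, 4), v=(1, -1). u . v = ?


u . v = u_x*v_x + u_y*v_y = 4*1 + 4*(-1)
= 4 + (-4) = 0

0


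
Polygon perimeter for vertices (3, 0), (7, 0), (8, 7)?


Sides: (3, 0)->(7, 0): sqrt(16) = 4, (7, 0)->(8, 7): sqrt(50) = 7.071068, (8, 7)->(3, 0): sqrt(74) = 8.602325
Sum = 19.673393
Perimeter = 19.6734

19.6734


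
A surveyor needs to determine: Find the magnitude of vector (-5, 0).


|u| = sqrt((-5)^2 + 0^2) = sqrt(25) = 5

5


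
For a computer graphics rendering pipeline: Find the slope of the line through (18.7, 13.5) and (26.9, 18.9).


slope = (y2-y1)/(x2-x1) = (18.9-13.5)/(26.9-18.7) = 5.4/8.2 = 0.6585

0.6585


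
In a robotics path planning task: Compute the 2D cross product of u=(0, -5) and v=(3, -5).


u x v = u_x*v_y - u_y*v_x = 0*(-5) - (-5)*3
= 0 - (-15) = 15

15


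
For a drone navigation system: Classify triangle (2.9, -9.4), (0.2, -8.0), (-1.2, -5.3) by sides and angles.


Side lengths squared: AB^2=9.25, BC^2=9.25, CA^2=33.62
Sorted: [9.25, 9.25, 33.62]
By sides: Isosceles, By angles: Obtuse

Isosceles, Obtuse


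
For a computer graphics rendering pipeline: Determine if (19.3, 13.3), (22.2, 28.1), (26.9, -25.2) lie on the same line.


Cross product: (22.2-19.3)*((-25.2)-13.3) - (28.1-13.3)*(26.9-19.3)
= -224.13

No, not collinear


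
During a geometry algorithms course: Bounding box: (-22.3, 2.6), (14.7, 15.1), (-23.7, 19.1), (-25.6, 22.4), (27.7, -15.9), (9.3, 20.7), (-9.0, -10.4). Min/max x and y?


x range: [-25.6, 27.7]
y range: [-15.9, 22.4]
Bounding box: (-25.6,-15.9) to (27.7,22.4)

(-25.6,-15.9) to (27.7,22.4)


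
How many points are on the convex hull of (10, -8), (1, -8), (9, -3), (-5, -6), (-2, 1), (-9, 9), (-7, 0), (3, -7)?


Convex hull vertices (CCW): (-9, 9), (-7, 0), (-5, -6), (1, -8), (10, -8), (9, -3)
Count = 6

6


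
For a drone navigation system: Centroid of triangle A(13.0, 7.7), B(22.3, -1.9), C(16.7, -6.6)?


Centroid = ((x_A+x_B+x_C)/3, (y_A+y_B+y_C)/3)
= ((13+22.3+16.7)/3, (7.7+(-1.9)+(-6.6))/3)
= (17.3333, -0.2667)

(17.3333, -0.2667)


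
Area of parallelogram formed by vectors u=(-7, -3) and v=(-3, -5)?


|u x v| = |(-7)*(-5) - (-3)*(-3)|
= |35 - 9| = 26

26


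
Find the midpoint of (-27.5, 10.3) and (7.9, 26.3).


M = (((-27.5)+7.9)/2, (10.3+26.3)/2)
= (-9.8, 18.3)

(-9.8, 18.3)


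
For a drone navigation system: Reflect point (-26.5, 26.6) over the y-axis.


Reflection over y-axis: (x,y) -> (-x,y)
(-26.5, 26.6) -> (26.5, 26.6)

(26.5, 26.6)


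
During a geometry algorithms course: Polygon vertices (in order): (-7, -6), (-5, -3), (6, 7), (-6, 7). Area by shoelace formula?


Shoelace sum: ((-7)*(-3) - (-5)*(-6)) + ((-5)*7 - 6*(-3)) + (6*7 - (-6)*7) + ((-6)*(-6) - (-7)*7)
= 143
Area = |143|/2 = 71.5

71.5


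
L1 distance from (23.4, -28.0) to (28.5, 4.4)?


|23.4-28.5| + |(-28)-4.4| = 5.1 + 32.4 = 37.5

37.5


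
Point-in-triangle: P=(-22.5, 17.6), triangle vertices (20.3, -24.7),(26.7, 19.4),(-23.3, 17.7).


Cross products: AB x AP = 2158.2, BC x BP = 6.36, CA x CP = 29.56
All same sign? yes

Yes, inside


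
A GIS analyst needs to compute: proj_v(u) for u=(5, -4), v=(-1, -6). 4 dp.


u.v = 19, |v| = sqrt(37) = 6.0828
Scalar projection = u.v / |v| = 19 / sqrt(37) = 3.1236

3.1236


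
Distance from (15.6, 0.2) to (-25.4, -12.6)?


dx=-41, dy=-12.8
d^2 = (-41)^2 + (-12.8)^2 = 1844.84
d = sqrt(1844.84) = 42.9516

42.9516


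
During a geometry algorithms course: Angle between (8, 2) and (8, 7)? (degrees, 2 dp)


u.v = 78, |u| = sqrt(68) = 8.2462, |v| = sqrt(113) = 10.6301
cos(theta) = u.v/(|u||v|) = 78/sqrt(7684) = 0.889817
theta = acos(0.889817) = 27.15 degrees

27.15 degrees


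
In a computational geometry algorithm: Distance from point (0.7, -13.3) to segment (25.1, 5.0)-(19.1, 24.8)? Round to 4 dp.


Project P onto AB: t = 0 (clamped to [0,1])
Closest point on segment: (25.1, 5)
Distance: 30.5

30.5


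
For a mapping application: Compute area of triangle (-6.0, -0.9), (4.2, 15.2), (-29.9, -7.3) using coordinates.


Area = |x_A(y_B-y_C) + x_B(y_C-y_A) + x_C(y_A-y_B)|/2
= |(-135) + (-26.88) + 481.39|/2
= 319.51/2 = 159.755

159.755


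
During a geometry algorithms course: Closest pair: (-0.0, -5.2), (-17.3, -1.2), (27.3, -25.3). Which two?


d(P0,P1) = 17.7564, d(P0,P2) = 33.9013, d(P1,P2) = 50.6949
Closest: P0 and P1

Closest pair: (-0.0, -5.2) and (-17.3, -1.2), distance = 17.7564


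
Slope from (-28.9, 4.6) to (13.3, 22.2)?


slope = (y2-y1)/(x2-x1) = (22.2-4.6)/(13.3-(-28.9)) = 17.6/42.2 = 0.4171

0.4171


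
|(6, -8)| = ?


|u| = sqrt(6^2 + (-8)^2) = sqrt(100) = 10

10


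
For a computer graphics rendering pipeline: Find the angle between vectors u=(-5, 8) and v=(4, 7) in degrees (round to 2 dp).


u.v = 36, |u| = sqrt(89) = 9.434, |v| = sqrt(65) = 8.0623
cos(theta) = u.v/(|u||v|) = 36/sqrt(5785) = 0.473316
theta = acos(0.473316) = 61.75 degrees

61.75 degrees


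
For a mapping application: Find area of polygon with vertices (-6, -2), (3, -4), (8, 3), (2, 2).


Shoelace sum: ((-6)*(-4) - 3*(-2)) + (3*3 - 8*(-4)) + (8*2 - 2*3) + (2*(-2) - (-6)*2)
= 89
Area = |89|/2 = 44.5

44.5


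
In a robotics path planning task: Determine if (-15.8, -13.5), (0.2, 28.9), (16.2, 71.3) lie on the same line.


Cross product: (0.2-(-15.8))*(71.3-(-13.5)) - (28.9-(-13.5))*(16.2-(-15.8))
= 0

Yes, collinear


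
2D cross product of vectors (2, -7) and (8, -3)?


u x v = u_x*v_y - u_y*v_x = 2*(-3) - (-7)*8
= (-6) - (-56) = 50

50


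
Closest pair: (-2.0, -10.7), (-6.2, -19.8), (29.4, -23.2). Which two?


d(P0,P1) = 10.0225, d(P0,P2) = 33.7966, d(P1,P2) = 35.762
Closest: P0 and P1

Closest pair: (-2.0, -10.7) and (-6.2, -19.8), distance = 10.0225


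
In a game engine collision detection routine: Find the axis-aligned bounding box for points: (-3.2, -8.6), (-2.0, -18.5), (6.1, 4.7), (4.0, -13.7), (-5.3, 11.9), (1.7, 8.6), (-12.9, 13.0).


x range: [-12.9, 6.1]
y range: [-18.5, 13]
Bounding box: (-12.9,-18.5) to (6.1,13)

(-12.9,-18.5) to (6.1,13)


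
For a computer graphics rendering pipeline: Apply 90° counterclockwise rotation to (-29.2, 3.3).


90° CCW: (x,y) -> (-y, x)
(-29.2,3.3) -> (-3.3, -29.2)

(-3.3, -29.2)


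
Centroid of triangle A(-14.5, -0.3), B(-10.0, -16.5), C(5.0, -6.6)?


Centroid = ((x_A+x_B+x_C)/3, (y_A+y_B+y_C)/3)
= (((-14.5)+(-10)+5)/3, ((-0.3)+(-16.5)+(-6.6))/3)
= (-6.5, -7.8)

(-6.5, -7.8)


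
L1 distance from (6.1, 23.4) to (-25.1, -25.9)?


|6.1-(-25.1)| + |23.4-(-25.9)| = 31.2 + 49.3 = 80.5

80.5


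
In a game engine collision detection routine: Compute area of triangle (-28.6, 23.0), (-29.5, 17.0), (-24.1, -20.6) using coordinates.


Area = |x_A(y_B-y_C) + x_B(y_C-y_A) + x_C(y_A-y_B)|/2
= |(-1075.36) + 1286.2 + (-144.6)|/2
= 66.24/2 = 33.12

33.12


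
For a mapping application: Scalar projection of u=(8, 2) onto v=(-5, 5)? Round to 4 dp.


u.v = -30, |v| = sqrt(50) = 7.0711
Scalar projection = u.v / |v| = -30 / sqrt(50) = -4.2426

-4.2426


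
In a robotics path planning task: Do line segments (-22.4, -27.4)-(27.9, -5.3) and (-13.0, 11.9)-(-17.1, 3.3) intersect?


Cross products: d1=80.29, d2=422.26, d3=1769.05, d4=1427.08
d1*d2 < 0 and d3*d4 < 0? no

No, they don't intersect


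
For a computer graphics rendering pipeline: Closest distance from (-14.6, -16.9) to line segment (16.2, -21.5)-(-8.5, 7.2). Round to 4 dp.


Project P onto AB: t = 0.6227 (clamped to [0,1])
Closest point on segment: (0.8199, -3.6292)
Distance: 20.3442

20.3442


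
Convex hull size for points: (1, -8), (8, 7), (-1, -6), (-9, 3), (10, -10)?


Convex hull vertices (CCW): (-9, 3), (-1, -6), (1, -8), (10, -10), (8, 7)
Count = 5

5


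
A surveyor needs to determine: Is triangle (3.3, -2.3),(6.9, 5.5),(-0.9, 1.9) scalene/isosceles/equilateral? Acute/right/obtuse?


Side lengths squared: AB^2=73.8, BC^2=73.8, CA^2=35.28
Sorted: [35.28, 73.8, 73.8]
By sides: Isosceles, By angles: Acute

Isosceles, Acute


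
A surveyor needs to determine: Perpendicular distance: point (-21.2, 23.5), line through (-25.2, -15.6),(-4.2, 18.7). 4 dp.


|cross product| = 683.9
|line direction| = sqrt(1617.49) = 40.218
Distance = 683.9/sqrt(1617.49) = 17.0048

17.0048


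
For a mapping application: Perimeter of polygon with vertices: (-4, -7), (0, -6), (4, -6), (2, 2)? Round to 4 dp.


Sides: (-4, -7)->(0, -6): sqrt(17) = 4.123106, (0, -6)->(4, -6): sqrt(16) = 4, (4, -6)->(2, 2): sqrt(68) = 8.246211, (2, 2)->(-4, -7): sqrt(117) = 10.816654
Sum = 27.185971
Perimeter = 27.186

27.186
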